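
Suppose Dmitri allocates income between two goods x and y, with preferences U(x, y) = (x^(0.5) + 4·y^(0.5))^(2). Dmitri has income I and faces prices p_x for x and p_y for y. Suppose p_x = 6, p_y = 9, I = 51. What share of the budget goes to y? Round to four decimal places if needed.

Numerically y/x = 7.111111, so x* = 51/(6 + 9·7.111111) = 0.7286 and y* = 7.111111·0.7286 = 5.181.
Expenditure on y: 9·5.181 = 46.6286; share = 0.9143.

share on y = 0.9143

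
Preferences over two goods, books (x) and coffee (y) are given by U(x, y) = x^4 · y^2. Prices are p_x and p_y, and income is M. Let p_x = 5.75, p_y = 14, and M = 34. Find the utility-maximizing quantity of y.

y* = 0.8095

The MRS is 2·y/x. Set MRS = p_x/p_y.
So 4·p_y·y = 2·p_x·x; combined with the budget, a share 2/3 of income goes to x.
Demand: x*(p_x,p_y,M) = 2/3·M/p_x and y* = 1/3·M/p_y.
At p_x=5.75, p_y=14, M=34: y* = 1/3·34/14 = 0.8095.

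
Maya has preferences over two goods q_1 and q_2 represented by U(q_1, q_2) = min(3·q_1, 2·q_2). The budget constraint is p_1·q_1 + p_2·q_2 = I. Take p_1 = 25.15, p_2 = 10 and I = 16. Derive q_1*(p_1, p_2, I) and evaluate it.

q_1* = 0.3985

With perfect complements, no substitution: consume in ratio q_1:q_2 = 2:3.
Budget: p_1·q_1 + p_2·(3/2)·q_1 = I, so (2·p_1 + 3·p_2)·q_1 = 2·I.
Demand: q_1*(p_1,p_2,I) = 2·I/(2·p_1 + 3·p_2), q_2* = 3·I/(2·p_1 + 3·p_2).
Here 2·25.15 + 3·10 = 80.3, giving q_1* = 0.3985.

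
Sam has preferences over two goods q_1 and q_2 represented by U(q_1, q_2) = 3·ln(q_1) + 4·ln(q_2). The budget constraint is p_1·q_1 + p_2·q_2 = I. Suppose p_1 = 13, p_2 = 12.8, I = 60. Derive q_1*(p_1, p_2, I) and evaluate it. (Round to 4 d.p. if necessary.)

q_1* = 1.978

The MRS is (3/4)·q_2/q_1. Set MRS = p_1/p_2.
Rearranging, p_2·q_2 = (4/3)·p_1·q_1. Substituting into the budget gives p_1·q_1·(1 + (4/3)) = I.
Demand: q_1*(p_1,p_2,I) = 3/7·I/p_1 and q_2* = 4/7·I/p_2.
At p_1=13, p_2=12.8, I=60: q_1* = 3/7·60/13 = 1.978.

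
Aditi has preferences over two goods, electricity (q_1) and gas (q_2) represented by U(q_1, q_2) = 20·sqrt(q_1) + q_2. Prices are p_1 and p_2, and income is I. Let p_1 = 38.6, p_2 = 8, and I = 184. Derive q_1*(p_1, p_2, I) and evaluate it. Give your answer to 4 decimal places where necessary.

q_1* = 4.2954

Set MRS = p_1/p_2: 10·q_1^(−1/2) = p_1/p_2.
Thus q_1* = (10·p_2/p_1)² — independent of I — with the rest of income spent on q_2.
Plugging in: q_1* = (10·8/38.6)² = 4.2954.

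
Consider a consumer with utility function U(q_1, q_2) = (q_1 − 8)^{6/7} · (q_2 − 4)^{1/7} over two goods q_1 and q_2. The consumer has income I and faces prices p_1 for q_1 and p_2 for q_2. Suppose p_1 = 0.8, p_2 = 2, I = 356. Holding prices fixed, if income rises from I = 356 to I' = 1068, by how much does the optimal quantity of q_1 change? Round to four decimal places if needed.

Δq_1* = 762.8571

Let q_1' = q_1−8, q_2' = q_2−4. MRS = 6·q_2'/q_1' = p_1/p_2.
After buying the subsistence bundle (8, 4), a share 6/7 of the remaining income goes to q_1: q_1* = 8 + 6/7·(I − 8p_1 − 4p_2)/p_1.
Discretionary income = 356 − 8·0.8 − 4·2 = 341.6; q_1* = 8 + 6/7·341.6/0.8 = 374.
At I' = 1068: q_1* = 1136.8571. Change: 1136.8571 − 374 = 762.8571.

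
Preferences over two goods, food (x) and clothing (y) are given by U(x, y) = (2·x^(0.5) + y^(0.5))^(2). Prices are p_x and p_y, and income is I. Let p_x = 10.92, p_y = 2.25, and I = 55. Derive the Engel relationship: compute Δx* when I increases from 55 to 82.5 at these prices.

MU_x ∝ 2·x^(-0.5), MU_y ∝ y^(-0.5), so MRS = 2·(y/x)^(0.5) = p_x/p_y.
Solve for the ratio: y/x = [(1/2)·p_x/p_y]^(2).
With the ratio pinned down, the budget gives x* = I/(p_x + p_y·(y/x)) and y* = (y/x)·x*.
Numerically y/x = 5.888711, so x* = 55/(10.92 + 2.25·5.888711) = 2.2756.
At I' = 82.5: x* = 3.4134. Change: 3.4134 − 2.2756 = 1.1378.

Δx* = 1.1378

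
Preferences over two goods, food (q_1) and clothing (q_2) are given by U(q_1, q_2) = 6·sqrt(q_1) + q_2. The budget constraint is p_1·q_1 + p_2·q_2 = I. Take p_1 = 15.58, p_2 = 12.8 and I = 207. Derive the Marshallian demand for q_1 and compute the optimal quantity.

MU_q_1 = 3/√q_1, MU_q_2 = 1. Tangency: 3/√q_1 = p_1/p_2.
Thus q_1* = (3·p_2/p_1)² — independent of I — with the rest of income spent on q_2.
Plugging in: q_1* = (3·12.8/15.58)² = 6.0747.

q_1* = 6.0747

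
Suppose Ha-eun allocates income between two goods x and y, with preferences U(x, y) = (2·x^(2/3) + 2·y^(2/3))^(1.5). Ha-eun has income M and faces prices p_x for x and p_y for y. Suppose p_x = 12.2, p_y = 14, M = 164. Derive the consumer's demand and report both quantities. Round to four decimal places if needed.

x* = 7.6405, y* = 5.0561

From the CES first-order condition, (y/x)^(1/3) = p_x/p_y.
Hence y/x = (p_x/p_y)^(1/(1/3)), i.e. raised to the 3 power.
With the ratio pinned down, the budget gives x* = M/(p_x + p_y·(y/x)) and y* = (y/x)·x*.
Numerically y/x = 0.661752, so x* = 164/(12.2 + 14·0.661752) = 7.6405 and y* = 0.661752·7.6405 = 5.0561.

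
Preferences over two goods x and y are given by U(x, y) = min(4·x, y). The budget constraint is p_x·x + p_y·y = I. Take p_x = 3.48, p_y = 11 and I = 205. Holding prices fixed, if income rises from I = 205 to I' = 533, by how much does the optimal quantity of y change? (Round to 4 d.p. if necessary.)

Δy* = 27.6327

Here 3.48 + 4·11 = 47.48, giving y* = 17.2704.
At I' = 533: y* = 44.9031. Change: 44.9031 − 17.2704 = 27.6327.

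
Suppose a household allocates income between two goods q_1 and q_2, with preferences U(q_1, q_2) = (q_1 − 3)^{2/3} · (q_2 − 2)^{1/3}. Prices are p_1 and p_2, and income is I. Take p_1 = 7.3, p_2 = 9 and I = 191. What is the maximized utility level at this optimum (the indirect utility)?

V = 10.2141

Let q_1' = q_1−3, q_2' = q_2−2. MRS = 2·q_2'/q_1' = p_1/p_2.
After buying the subsistence bundle (3, 2), a share 2/3 of the remaining income goes to q_1: q_1* = 3 + 2/3·(I − 3p_1 − 2p_2)/p_1.
Discretionary income = 191 − 3·7.3 − 2·9 = 151.1; q_1* = 3 + 2/3·151.1/7.3 = 16.7991; q_2* = 2 + 1/3·151.1/9 = 7.5963.
Utility at the optimum: U(16.7991, 7.5963) = 10.2141.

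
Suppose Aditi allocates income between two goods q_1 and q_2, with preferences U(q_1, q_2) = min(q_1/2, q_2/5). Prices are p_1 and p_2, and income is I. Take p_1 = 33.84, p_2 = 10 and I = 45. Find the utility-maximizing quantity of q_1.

Leontief preferences: the optimum is at the kink where q_1/2 = q_2/5, i.e. q_2 = (5/2)·q_1.
Budget: p_1·q_1 + p_2·(5/2)·q_1 = I, so (2·p_1 + 5·p_2)·q_1 = 2·I.
Demand: q_1*(p_1,p_2,I) = 2·I/(2·p_1 + 5·p_2), q_2* = 5·I/(2·p_1 + 5·p_2).
Here 2·33.84 + 5·10 = 117.68, giving q_1* = 0.7648.

q_1* = 0.7648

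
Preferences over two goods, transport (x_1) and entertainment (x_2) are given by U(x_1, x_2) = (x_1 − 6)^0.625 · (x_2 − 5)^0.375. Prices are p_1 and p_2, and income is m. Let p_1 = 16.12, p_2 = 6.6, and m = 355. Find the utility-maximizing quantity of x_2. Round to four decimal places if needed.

x_2* = 17.8

MRS = (5/3)·(x_2−5)/(x_1−6). Tangency with p_1/p_2 gives x_2−5 = (3/5)·(p_1/p_2)·(x_1−6).
After buying the subsistence bundle (6, 5), a share 0.625 of the remaining income goes to x_1: x_1* = 6 + 0.625·(m − 6p_1 − 5p_2)/p_1.
Discretionary income = 355 − 6·16.12 − 5·6.6 = 225.28; x_2* = 5 + 0.375·225.28/6.6 = 17.8.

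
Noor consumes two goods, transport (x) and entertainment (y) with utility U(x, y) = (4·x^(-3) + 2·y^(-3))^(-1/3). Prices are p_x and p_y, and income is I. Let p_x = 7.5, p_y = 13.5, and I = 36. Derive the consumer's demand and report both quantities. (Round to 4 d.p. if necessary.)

MU_x ∝ 4·x^(-4), MU_y ∝ 2·y^(-4), so MRS = 2·(y/x)^(4) = p_x/p_y.
Solve for the ratio: y/x = [(1/2)·p_x/p_y]^(0.25).
With the ratio pinned down, the budget gives x* = I/(p_x + p_y·(y/x)) and y* = (y/x)·x*.
Numerically y/x = 0.72598, so x* = 36/(7.5 + 13.5·0.72598) = 2.0808 and y* = 0.72598·2.0808 = 1.5106.

x* = 2.0808, y* = 1.5106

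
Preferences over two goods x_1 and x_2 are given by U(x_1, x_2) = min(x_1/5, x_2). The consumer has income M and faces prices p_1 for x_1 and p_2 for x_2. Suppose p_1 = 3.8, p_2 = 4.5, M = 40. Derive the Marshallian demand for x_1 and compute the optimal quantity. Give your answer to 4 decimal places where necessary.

x_1* = 8.5106

Leontief preferences: the optimum is at the kink where x_1/5 = x_2/1, i.e. x_2 = (1/5)·x_1.
Budget: p_1·x_1 + p_2·(1/5)·x_1 = M, so (5·p_1 + p_2)·x_1 = 5·M.
Demand: x_1*(p_1,p_2,M) = 5·M/(5·p_1 + p_2), x_2* = M/(5·p_1 + p_2).
Here 5·3.8 + 4.5 = 23.5, giving x_1* = 8.5106.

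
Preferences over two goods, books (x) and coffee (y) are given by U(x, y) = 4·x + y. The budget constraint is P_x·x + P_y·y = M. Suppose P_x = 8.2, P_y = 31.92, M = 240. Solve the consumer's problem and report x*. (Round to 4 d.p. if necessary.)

Perfect substitutes: compare marginal utility per dollar. 4/P_x vs 1/P_y → 0.4878 vs 0.0313.
x gives more utility per dollar, so spend all income on x: x* = M/P_x, y* = 0.
Numerically: x* = 29.2683, y* = 0.

x* = 29.2683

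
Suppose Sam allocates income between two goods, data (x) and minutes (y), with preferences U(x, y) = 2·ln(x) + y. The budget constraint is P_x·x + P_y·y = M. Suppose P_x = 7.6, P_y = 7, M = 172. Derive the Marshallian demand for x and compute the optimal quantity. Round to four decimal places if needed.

x* = 1.8421

So x*(P_x,P_y) = 2·P_y/P_x, independent of income; and y* = (M − 2·P_y)/P_y.
At the given prices: x* = 2·7/7.6 = 1.8421.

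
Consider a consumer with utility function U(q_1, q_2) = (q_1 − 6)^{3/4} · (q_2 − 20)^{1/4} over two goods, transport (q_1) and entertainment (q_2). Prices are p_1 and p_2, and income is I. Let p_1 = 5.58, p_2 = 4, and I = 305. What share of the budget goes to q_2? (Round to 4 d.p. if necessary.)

share on q_2 = 0.4193

This is Cobb-Douglas in (q_1−6, q_2−20): tangency gives 0.75·p_2·(q_2−20) = 0.25·p_1·(q_1−6).
Substituting into the budget: q_1* = 6 + 0.75·(I − 6·p_1 − 20·p_2)/p_1, and q_2* = 20 + 0.25·(…)/p_2.
Discretionary income = 305 − 6·5.58 − 20·4 = 191.52; q_1* = 6 + 0.75·191.52/5.58 = 31.7419; q_2* = 20 + 0.25·191.52/4 = 31.97.
Expenditure on q_2: 4·31.97 = 127.88; share = 0.4193.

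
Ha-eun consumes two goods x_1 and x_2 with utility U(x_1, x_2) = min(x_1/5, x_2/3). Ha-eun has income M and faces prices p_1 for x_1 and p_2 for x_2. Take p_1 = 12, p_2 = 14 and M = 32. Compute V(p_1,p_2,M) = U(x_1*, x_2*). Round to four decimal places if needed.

With perfect complements, no substitution: consume in ratio x_1:x_2 = 5:3.
Budget: p_1·x_1 + p_2·(3/5)·x_1 = M, so (5·p_1 + 3·p_2)·x_1 = 5·M.
Demand: x_1*(p_1,p_2,M) = 5·M/(5·p_1 + 3·p_2), x_2* = 3·M/(5·p_1 + 3·p_2).
Here 5·12 + 3·14 = 102, giving x_1* = 1.5686 and x_2* = 0.9412.
Utility at the optimum: U(1.5686, 0.9412) = 0.3137.

V = 0.3137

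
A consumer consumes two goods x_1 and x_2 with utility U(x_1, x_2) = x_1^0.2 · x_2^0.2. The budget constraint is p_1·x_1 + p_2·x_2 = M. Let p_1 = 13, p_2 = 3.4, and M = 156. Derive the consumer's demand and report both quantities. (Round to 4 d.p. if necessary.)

Demand: x_1*(p_1,p_2,M) = 0.5·M/p_1 and x_2* = 0.5·M/p_2.
At p_1=13, p_2=3.4, M=156: x_1* = 0.5·156/13 = 6, x_2* = 22.9412.

x_1* = 6, x_2* = 22.9412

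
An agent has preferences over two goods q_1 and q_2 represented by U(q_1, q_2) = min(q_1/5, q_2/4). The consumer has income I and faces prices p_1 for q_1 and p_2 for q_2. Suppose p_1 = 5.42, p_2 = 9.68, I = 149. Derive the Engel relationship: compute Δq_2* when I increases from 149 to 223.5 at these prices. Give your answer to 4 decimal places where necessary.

Demand: q_1*(p_1,p_2,I) = 5·I/(5·p_1 + 4·p_2), q_2* = 4·I/(5·p_1 + 4·p_2).
Here 5·5.42 + 4·9.68 = 65.82, giving q_2* = 9.055.
At I' = 223.5: q_2* = 13.5825. Change: 13.5825 − 9.055 = 4.5275.

Δq_2* = 4.5275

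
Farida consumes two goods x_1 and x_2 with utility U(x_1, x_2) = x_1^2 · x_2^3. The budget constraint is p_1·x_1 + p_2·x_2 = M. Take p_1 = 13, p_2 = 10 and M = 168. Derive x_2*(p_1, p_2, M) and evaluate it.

x_2* = 10.08

MU_x_1/MU_x_2 = (2·x_2)/(3·x_1); tangency sets this equal to p_1/p_2.
Rearranging, p_2·x_2 = (3/2)·p_1·x_1. Substituting into the budget gives p_1·x_1·(1 + (3/2)) = M.
Demand: x_1*(p_1,p_2,M) = 0.4·M/p_1 and x_2* = 0.6·M/p_2.
At p_1=13, p_2=10, M=168: x_2* = 0.6·168/10 = 10.08.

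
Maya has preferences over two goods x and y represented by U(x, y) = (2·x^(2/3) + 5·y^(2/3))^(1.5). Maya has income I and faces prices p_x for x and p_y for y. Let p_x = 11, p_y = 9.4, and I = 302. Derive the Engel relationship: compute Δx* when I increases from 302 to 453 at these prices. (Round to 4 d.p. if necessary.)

MRS = MU_x/MU_y = (2/5)·(y/x)^(1/3). Set equal to p_x/p_y.
Hence y/x = ((5/2)·p_x/p_y)^(1/(1/3)), i.e. raised to the 3 power.
Substitute y = (y/x)·x into the budget: x* = I/(p_x + p_y·(y/x)).
Numerically y/x = 25.038858, so x* = 302/(11 + 9.4·25.038858) = 1.2258.
At I' = 453: x* = 1.8387. Change: 1.8387 − 1.2258 = 0.6129.

Δx* = 0.6129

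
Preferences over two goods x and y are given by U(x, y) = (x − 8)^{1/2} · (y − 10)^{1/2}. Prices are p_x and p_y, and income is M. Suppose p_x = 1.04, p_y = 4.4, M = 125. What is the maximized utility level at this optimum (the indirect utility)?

V = 16.988

This is Cobb-Douglas in (x−8, y−10): tangency gives 0.5·p_y·(y−10) = 0.5·p_x·(x−8).
After buying the subsistence bundle (8, 10), a share 0.5 of the remaining income goes to x: x* = 8 + 0.5·(M − 8p_x − 10p_y)/p_x.
Discretionary income = 125 − 8·1.04 − 10·4.4 = 72.68; x* = 8 + 0.5·72.68/1.04 = 42.9423; y* = 10 + 0.5·72.68/4.4 = 18.2591.
Utility at the optimum: U(42.9423, 18.2591) = 16.988.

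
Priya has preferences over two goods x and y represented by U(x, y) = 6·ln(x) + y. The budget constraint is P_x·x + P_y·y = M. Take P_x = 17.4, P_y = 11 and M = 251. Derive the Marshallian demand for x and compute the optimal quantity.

x* = 3.7931

At the given prices: x* = 6·11/17.4 = 3.7931.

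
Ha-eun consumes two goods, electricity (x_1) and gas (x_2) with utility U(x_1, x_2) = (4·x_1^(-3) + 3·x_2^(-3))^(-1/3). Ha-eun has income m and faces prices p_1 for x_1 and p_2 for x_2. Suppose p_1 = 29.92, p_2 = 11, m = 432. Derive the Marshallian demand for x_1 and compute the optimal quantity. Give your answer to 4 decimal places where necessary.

x_1* = 10.0311

From the CES first-order condition, (4/3)·(x_2/x_1)^(4) = p_1/p_2.
Hence x_2/x_1 = ((3/4)·p_1/p_2)^(1/(4)), i.e. raised to the 0.25 power.
With the ratio pinned down, the budget gives x_1* = m/(p_1 + p_2·(x_2/x_1)) and x_2* = (x_2/x_1)·x_1*.
Numerically x_2/x_1 = 1.195109, so x_1* = 432/(29.92 + 11·1.195109) = 10.0311.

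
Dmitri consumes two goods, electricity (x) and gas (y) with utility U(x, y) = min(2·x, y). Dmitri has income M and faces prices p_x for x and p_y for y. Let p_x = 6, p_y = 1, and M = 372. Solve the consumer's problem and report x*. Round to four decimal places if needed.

With perfect complements, no substitution: consume in ratio x:y = 1:2.
Budget: p_x·x + p_y·2·x = M, so (p_x + 2·p_y)·x = M.
Demand: x*(p_x,p_y,M) = M/(p_x + 2·p_y), y* = 2·M/(p_x + 2·p_y).
Here 6 + 2·1 = 8, giving x* = 46.5.

x* = 46.5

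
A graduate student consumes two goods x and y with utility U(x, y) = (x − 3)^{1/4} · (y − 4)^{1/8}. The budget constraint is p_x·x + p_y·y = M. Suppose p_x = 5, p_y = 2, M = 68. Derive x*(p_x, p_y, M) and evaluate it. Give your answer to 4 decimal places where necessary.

x* = 9

MRS = 2·(y−4)/(x−3). Tangency with p_x/p_y gives y−4 = (1/2)·(p_x/p_y)·(x−3).
After buying the subsistence bundle (3, 4), a share 2/3 of the remaining income goes to x: x* = 3 + 2/3·(M − 3p_x − 4p_y)/p_x.
Discretionary income = 68 − 3·5 − 4·2 = 45; x* = 3 + 2/3·45/5 = 9.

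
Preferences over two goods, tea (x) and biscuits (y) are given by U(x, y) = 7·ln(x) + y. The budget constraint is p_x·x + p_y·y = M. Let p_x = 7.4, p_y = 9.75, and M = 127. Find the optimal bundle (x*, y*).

x* = 9.223, y* = 6.0256

Set MRS = p_x/p_y: (7/x)/1 = p_x/p_y.
So x*(p_x,p_y) = 7·p_y/p_x, independent of income; and y* = (M − 7·p_y)/p_y.
At the given prices: x* = 7·9.75/7.4 = 9.223, and y* = 6.0256.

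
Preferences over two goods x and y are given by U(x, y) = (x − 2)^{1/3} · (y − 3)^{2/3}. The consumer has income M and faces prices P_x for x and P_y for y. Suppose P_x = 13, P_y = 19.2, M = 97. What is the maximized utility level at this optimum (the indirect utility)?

V = 0.4206

Let x' = x−2, y' = y−3. MRS = (1/2)·y'/x' = P_x/P_y.
After buying the subsistence bundle (2, 3), a share 1/3 of the remaining income goes to x: x* = 2 + 1/3·(M − 2P_x − 3P_y)/P_x.
Discretionary income = 97 − 2·13 − 3·19.2 = 13.4; x* = 2 + 1/3·13.4/13 = 2.3436; y* = 3 + 2/3·13.4/19.2 = 3.4653.
Utility at the optimum: U(2.3436, 3.4653) = 0.4206.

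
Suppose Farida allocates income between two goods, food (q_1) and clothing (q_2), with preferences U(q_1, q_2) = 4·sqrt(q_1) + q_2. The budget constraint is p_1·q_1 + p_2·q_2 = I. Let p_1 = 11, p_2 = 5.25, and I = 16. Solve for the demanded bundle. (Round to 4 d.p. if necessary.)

MU_q_1 = 2/√q_1, MU_q_2 = 1. Tangency: 2/√q_1 = p_1/p_2.
Solve: √q_1 = 2·p_2/p_1, so q_1*(p_1,p_2) = (2·p_2/p_1)², and q_2* = (I − p_1·q_1*)/p_2.
Plugging in: q_1* = (2·5.25/11)² = 0.9112, q_2* = 1.1385.

q_1* = 0.9112, q_2* = 1.1385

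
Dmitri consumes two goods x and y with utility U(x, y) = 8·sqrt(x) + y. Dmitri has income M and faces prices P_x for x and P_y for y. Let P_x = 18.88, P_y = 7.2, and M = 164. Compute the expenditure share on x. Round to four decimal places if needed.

MU_x = 4/√x, MU_y = 1. Tangency: 4/√x = P_x/P_y.
Thus x* = (4·P_y/P_x)² — independent of M — with the rest of income spent on y.
Plugging in: x* = (4·7.2/18.88)² = 2.3269, y* = 16.6761.
Expenditure on x: 18.88·2.3269 = 43.9322; share = 0.2679.

share on x = 0.2679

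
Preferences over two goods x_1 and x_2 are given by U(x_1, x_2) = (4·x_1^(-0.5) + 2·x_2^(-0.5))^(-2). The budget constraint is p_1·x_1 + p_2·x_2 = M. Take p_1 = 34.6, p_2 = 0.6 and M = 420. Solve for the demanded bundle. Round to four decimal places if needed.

x_1* = 10.4369, x_2* = 98.1376

Numerically x_2/x_1 = 9.402931, so x_1* = 420/(34.6 + 0.6·9.402931) = 10.4369 and x_2* = 9.402931·10.4369 = 98.1376.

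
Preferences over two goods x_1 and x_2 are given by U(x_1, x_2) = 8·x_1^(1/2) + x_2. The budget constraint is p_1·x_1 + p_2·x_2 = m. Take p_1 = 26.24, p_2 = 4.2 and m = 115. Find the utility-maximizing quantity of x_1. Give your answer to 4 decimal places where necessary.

Set MRS = p_1/p_2: 4·x_1^(−1/2) = p_1/p_2.
Solve: √x_1 = 4·p_2/p_1, so x_1*(p_1,p_2) = (4·p_2/p_1)², and x_2* = (m − p_1·x_1*)/p_2.
Plugging in: x_1* = (4·4.2/26.24)² = 0.4099.

x_1* = 0.4099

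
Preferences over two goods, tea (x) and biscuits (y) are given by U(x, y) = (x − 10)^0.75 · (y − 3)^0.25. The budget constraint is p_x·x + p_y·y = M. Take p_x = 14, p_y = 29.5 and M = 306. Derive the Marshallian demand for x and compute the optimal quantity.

MRS = 3·(y−3)/(x−10). Tangency with p_x/p_y gives y−3 = (1/3)·(p_x/p_y)·(x−10).
After buying the subsistence bundle (10, 3), a share 0.75 of the remaining income goes to x: x* = 10 + 0.75·(M − 10p_x − 3p_y)/p_x.
Discretionary income = 306 − 10·14 − 3·29.5 = 77.5; x* = 10 + 0.75·77.5/14 = 14.1518.

x* = 14.1518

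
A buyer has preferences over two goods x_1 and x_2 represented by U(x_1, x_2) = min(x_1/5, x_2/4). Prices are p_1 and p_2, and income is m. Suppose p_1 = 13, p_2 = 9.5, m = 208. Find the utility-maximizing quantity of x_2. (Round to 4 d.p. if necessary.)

x_2* = 8.0777

With perfect complements, no substitution: consume in ratio x_1:x_2 = 5:4.
Budget: p_1·x_1 + p_2·(4/5)·x_1 = m, so (5·p_1 + 4·p_2)·x_1 = 5·m.
Demand: x_1*(p_1,p_2,m) = 5·m/(5·p_1 + 4·p_2), x_2* = 4·m/(5·p_1 + 4·p_2).
Here 5·13 + 4·9.5 = 103, giving x_2* = 8.0777.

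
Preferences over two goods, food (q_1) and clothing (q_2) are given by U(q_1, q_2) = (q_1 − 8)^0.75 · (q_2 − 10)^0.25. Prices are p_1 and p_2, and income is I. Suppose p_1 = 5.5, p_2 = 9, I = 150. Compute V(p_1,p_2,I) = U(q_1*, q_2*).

V = 1.4658

MRS = 3·(q_2−10)/(q_1−8). Tangency with p_1/p_2 gives q_2−10 = (1/3)·(p_1/p_2)·(q_1−8).
Substituting into the budget: q_1* = 8 + 0.75·(I − 8·p_1 − 10·p_2)/p_1, and q_2* = 10 + 0.25·(…)/p_2.
Discretionary income = 150 − 8·5.5 − 10·9 = 16; q_1* = 8 + 0.75·16/5.5 = 10.1818; q_2* = 10 + 0.25·16/9 = 10.4444.
Utility at the optimum: U(10.1818, 10.4444) = 1.4658.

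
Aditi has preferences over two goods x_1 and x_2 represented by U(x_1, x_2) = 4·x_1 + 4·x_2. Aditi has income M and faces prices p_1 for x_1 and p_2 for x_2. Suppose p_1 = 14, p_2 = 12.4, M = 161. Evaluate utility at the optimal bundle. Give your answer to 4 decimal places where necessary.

Perfect substitutes: compare marginal utility per dollar. 4/p_1 vs 4/p_2 → 0.2857 vs 0.3226.
x_2 gives more utility per dollar, so spend all income on x_2: x_2* = M/p_2, x_1* = 0.
Numerically: x_1* = 0, x_2* = 12.9839.
Utility at the optimum: U(0, 12.9839) = 51.9355.

V = 51.9355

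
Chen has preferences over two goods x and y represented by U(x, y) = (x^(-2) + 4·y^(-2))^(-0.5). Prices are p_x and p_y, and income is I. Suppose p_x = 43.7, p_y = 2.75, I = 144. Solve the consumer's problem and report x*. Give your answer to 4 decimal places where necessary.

With the ratio pinned down, the budget gives x* = I/(p_x + p_y·(y/x)) and y* = (y/x)·x*.
Numerically y/x = 3.990888, so x* = 144/(43.7 + 2.75·3.990888) = 2.6337.

x* = 2.6337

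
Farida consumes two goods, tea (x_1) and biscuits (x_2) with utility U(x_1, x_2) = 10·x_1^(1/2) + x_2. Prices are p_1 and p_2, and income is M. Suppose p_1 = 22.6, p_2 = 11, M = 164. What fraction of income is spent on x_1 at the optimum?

Set MRS = p_1/p_2: 5·x_1^(−1/2) = p_1/p_2.
Solve: √x_1 = 5·p_2/p_1, so x_1*(p_1,p_2) = (5·p_2/p_1)², and x_2* = (M − p_1·x_1*)/p_2.
Plugging in: x_1* = (5·11/22.6)² = 5.9225, x_2* = 2.7409.
Expenditure on x_1: 22.6·5.9225 = 133.8496; share = 0.8162.

share on x_1 = 0.8162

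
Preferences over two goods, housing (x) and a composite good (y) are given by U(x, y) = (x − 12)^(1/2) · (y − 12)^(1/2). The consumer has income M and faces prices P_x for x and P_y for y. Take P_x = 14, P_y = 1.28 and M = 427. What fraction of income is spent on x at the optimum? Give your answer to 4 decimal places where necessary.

MRS = (y−12)/(x−12). Tangency with P_x/P_y gives y−12 = (P_x/P_y)·(x−12).
Substituting into the budget: x* = 12 + 0.5·(M − 12·P_x − 12·P_y)/P_x, and y* = 12 + 0.5·(…)/P_y.
Discretionary income = 427 − 12·14 − 12·1.28 = 243.64; x* = 12 + 0.5·243.64/14 = 20.7014; y* = 12 + 0.5·243.64/1.28 = 107.1719.
Expenditure on x: 14·20.7014 = 289.82; share = 0.6787.

share on x = 0.6787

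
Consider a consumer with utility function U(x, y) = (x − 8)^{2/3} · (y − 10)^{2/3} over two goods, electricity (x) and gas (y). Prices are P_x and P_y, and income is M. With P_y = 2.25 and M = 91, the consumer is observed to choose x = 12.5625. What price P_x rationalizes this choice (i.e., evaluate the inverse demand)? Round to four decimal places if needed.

MRS = (y−10)/(x−8). Tangency with P_x/P_y gives y−10 = (P_x/P_y)·(x−8).
After buying the subsistence bundle (8, 10), a share 0.5 of the remaining income goes to x: x* = 8 + 0.5·(M − 8P_x − 10P_y)/P_x.
Set x* = 12.5625 in the demand function and solve for P_x: P_x = 4.

P_x = 4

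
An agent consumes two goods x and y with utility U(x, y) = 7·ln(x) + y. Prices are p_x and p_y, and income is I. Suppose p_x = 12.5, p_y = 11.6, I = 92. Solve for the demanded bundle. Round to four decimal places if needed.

Set MRS = p_x/p_y: (7/x)/1 = p_x/p_y.
So x*(p_x,p_y) = 7·p_y/p_x, independent of income; and y* = (I − 7·p_y)/p_y.
At the given prices: x* = 7·11.6/12.5 = 6.496, and y* = 0.931.

x* = 6.496, y* = 0.931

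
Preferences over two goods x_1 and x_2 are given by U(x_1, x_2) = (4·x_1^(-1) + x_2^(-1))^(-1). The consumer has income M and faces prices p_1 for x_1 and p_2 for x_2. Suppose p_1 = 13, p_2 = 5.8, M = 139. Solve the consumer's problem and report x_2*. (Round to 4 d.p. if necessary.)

x_2* = 6

From the CES first-order condition, 4·(x_2/x_1)^(2) = p_1/p_2.
Hence x_2/x_1 = ((1/4)·p_1/p_2)^(1/(2)), i.e. raised to the 0.5 power.
Substitute x_2 = (x_2/x_1)·x_1 into the budget: x_1* = M/(p_1 + p_2·(x_2/x_1)).
Numerically x_2/x_1 = 0.748562, so x_1* = 139/(13 + 5.8·0.748562) = 8.0154 and x_2* = 0.748562·8.0154 = 6.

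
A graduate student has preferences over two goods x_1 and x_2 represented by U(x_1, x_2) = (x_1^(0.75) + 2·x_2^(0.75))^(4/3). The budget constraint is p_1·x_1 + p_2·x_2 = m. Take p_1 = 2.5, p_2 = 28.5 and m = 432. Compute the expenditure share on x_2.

share on x_2 = 0.0107

MU_x_1 ∝ x_1^(-0.25), MU_x_2 ∝ 2·x_2^(-0.25), so MRS = (1/2)·(x_2/x_1)^(0.25) = p_1/p_2.
Hence x_2/x_1 = (2·p_1/p_2)^(1/(0.25)), i.e. raised to the 4 power.
Substitute x_2 = (x_2/x_1)·x_1 into the budget: x_1* = m/(p_1 + p_2·(x_2/x_1)).
Numerically x_2/x_1 = 0.000947, so x_1* = 432/(2.5 + 28.5·0.000947) = 170.9538 and x_2* = 0.000947·170.9538 = 0.1619.
Expenditure on x_2: 28.5·0.1619 = 4.6156; share = 0.0107.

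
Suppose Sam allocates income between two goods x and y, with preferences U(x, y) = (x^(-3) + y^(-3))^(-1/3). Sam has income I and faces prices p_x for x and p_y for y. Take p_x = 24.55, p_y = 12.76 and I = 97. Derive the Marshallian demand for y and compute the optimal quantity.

From the CES first-order condition, (y/x)^(4) = p_x/p_y.
Hence y/x = (p_x/p_y)^(1/(4)), i.e. raised to the 0.25 power.
With the ratio pinned down, the budget gives x* = I/(p_x + p_y·(y/x)) and y* = (y/x)·x*.
Numerically y/x = 1.177742, so x* = 97/(24.55 + 12.76·1.177742) = 2.4509 and y* = 1.177742·2.4509 = 2.8865.

y* = 2.8865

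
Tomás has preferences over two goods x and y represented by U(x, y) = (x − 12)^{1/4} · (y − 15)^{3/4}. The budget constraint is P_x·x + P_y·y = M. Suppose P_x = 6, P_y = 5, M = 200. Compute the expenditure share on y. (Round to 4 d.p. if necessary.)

share on y = 0.5737

Let x' = x−12, y' = y−15. MRS = (1/3)·y'/x' = P_x/P_y.
Substituting into the budget: x* = 12 + 0.25·(M − 12·P_x − 15·P_y)/P_x, and y* = 15 + 0.75·(…)/P_y.
Discretionary income = 200 − 12·6 − 15·5 = 53; x* = 12 + 0.25·53/6 = 14.2083; y* = 15 + 0.75·53/5 = 22.95.
Expenditure on y: 5·22.95 = 114.75; share = 0.5737.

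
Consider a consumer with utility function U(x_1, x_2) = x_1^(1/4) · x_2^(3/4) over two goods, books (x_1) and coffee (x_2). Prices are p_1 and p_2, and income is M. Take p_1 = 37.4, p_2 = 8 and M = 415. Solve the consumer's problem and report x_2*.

Demand: x_1*(p_1,p_2,M) = 0.25·M/p_1 and x_2* = 0.75·M/p_2.
At p_1=37.4, p_2=8, M=415: x_2* = 0.75·415/8 = 38.9062.

x_2* = 38.9062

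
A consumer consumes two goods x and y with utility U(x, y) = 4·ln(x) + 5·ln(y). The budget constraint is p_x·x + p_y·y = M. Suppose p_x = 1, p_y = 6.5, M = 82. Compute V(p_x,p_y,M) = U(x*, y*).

The MRS is (4/5)·y/x. Set MRS = p_x/p_y.
Rearranging, p_y·y = (5/4)·p_x·x. Substituting into the budget gives p_x·x·(1 + (5/4)) = M.
Demand: x*(p_x,p_y,M) = 4/9·M/p_x and y* = 5/9·M/p_y.
At p_x=1, p_y=6.5, M=82: x* = 4/9·82/1 = 36.4444, y* = 7.0085.
Utility at the optimum: U(36.4444, 7.0085) = 24.1188.

V = 24.1188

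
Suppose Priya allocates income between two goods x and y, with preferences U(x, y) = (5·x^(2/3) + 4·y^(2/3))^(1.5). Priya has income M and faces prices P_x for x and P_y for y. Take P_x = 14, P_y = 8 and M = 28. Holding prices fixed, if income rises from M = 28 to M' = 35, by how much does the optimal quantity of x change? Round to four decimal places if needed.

Δx* = 0.1947

MU_x ∝ 5·x^(-1/3), MU_y ∝ 4·y^(-1/3), so MRS = (5/4)·(y/x)^(1/3) = P_x/P_y.
Hence y/x = ((4/5)·P_x/P_y)^(1/(1/3)), i.e. raised to the 3 power.
Substitute y = (y/x)·x into the budget: x* = M/(P_x + P_y·(y/x)).
Numerically y/x = 2.744, so x* = 28/(14 + 8·2.744) = 0.7788.
At M' = 35: x* = 0.9735. Change: 0.9735 − 0.7788 = 0.1947.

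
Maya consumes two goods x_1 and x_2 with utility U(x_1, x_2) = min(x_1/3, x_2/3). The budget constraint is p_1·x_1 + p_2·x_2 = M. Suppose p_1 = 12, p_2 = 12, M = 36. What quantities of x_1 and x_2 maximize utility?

With perfect complements, no substitution: consume in ratio x_1:x_2 = 3:3.
Budget: p_1·x_1 + p_2·x_1 = M, so (3·p_1 + 3·p_2)·x_1 = 3·M.
Demand: x_1*(p_1,p_2,M) = 3·M/(3·p_1 + 3·p_2), x_2* = 3·M/(3·p_1 + 3·p_2).
Here 3·12 + 3·12 = 72, giving x_1* = 1.5 and x_2* = 1.5.

x_1* = 1.5, x_2* = 1.5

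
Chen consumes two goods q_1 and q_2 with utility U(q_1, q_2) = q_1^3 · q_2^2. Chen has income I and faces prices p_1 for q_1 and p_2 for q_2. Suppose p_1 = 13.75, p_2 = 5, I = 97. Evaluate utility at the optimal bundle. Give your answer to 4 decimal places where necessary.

V = 4566.5088

The MRS is (3/2)·q_2/q_1. Set MRS = p_1/p_2.
Rearranging, p_2·q_2 = (2/3)·p_1·q_1. Substituting into the budget gives p_1·q_1·(1 + (2/3)) = I.
Demand: q_1*(p_1,p_2,I) = 0.6·I/p_1 and q_2* = 0.4·I/p_2.
At p_1=13.75, p_2=5, I=97: q_1* = 0.6·97/13.75 = 4.2327, q_2* = 7.76.
Utility at the optimum: U(4.2327, 7.76) = 4566.5088.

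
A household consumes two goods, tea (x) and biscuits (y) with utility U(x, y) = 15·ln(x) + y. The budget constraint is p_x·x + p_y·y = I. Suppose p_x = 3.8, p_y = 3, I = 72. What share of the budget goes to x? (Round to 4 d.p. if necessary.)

MU_x = 15/x, MU_y = 1. Tangency: 15/x = p_x/p_y.
So x*(p_x,p_y) = 15·p_y/p_x, independent of income; and y* = (I − 15·p_y)/p_y.
At the given prices: x* = 15·3/3.8 = 11.8421, and y* = 9.
Expenditure on x: 3.8·11.8421 = 45; share = 0.625.

share on x = 0.625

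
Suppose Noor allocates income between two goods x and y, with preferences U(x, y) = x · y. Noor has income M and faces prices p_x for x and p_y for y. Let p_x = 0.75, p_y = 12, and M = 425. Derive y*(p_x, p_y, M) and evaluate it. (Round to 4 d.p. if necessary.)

y* = 17.7083

Demand: x*(p_x,p_y,M) = 0.5·M/p_x and y* = 0.5·M/p_y.
At p_x=0.75, p_y=12, M=425: y* = 0.5·425/12 = 17.7083.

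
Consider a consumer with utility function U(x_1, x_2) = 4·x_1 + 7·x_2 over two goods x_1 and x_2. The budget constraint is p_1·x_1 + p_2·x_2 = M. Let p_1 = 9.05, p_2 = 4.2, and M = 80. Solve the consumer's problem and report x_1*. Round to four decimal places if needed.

Linear utility — the consumer picks whichever good has higher MU/price: 4/9.05 = 0.442 vs 7/4.2 = 1.6667.
x_2 gives more utility per dollar, so spend all income on x_2: x_2* = M/p_2, x_1* = 0.
Numerically: x_1* = 0, x_2* = 19.0476.

x_1* = 0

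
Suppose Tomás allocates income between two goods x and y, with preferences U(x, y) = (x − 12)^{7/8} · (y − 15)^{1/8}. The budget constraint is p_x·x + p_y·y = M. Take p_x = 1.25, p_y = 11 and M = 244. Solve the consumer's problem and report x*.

x* = 56.8

Let x' = x−12, y' = y−15. MRS = 7·y'/x' = p_x/p_y.
Substituting into the budget: x* = 12 + 0.875·(M − 12·p_x − 15·p_y)/p_x, and y* = 15 + 0.125·(…)/p_y.
Discretionary income = 244 − 12·1.25 − 15·11 = 64; x* = 12 + 0.875·64/1.25 = 56.8.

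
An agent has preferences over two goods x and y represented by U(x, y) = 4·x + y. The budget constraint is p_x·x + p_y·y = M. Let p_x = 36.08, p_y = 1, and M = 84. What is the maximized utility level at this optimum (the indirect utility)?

V = 84

Perfect substitutes: compare marginal utility per dollar. 4/p_x vs 1/p_y → 0.1109 vs 1.
y gives more utility per dollar, so spend all income on y: y* = M/p_y, x* = 0.
Numerically: x* = 0, y* = 84.
Utility at the optimum: U(0, 84) = 84.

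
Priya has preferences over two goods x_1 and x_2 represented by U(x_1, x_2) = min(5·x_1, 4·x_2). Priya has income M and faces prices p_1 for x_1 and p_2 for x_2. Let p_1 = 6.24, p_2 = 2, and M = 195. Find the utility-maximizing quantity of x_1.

x_1* = 22.3112

Leontief preferences: the optimum is at the kink where x_1/4 = x_2/5, i.e. x_2 = (5/4)·x_1.
Budget: p_1·x_1 + p_2·(5/4)·x_1 = M, so (4·p_1 + 5·p_2)·x_1 = 4·M.
Demand: x_1*(p_1,p_2,M) = 4·M/(4·p_1 + 5·p_2), x_2* = 5·M/(4·p_1 + 5·p_2).
Here 4·6.24 + 5·2 = 34.96, giving x_1* = 22.3112.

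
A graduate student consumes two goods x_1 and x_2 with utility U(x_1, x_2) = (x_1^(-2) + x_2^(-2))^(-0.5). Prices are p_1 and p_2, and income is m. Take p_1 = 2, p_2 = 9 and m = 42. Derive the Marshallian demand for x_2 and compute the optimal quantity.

x_2* = 3.4141

Substitute x_2 = (x_2/x_1)·x_1 into the budget: x_1* = m/(p_1 + p_2·(x_2/x_1)).
Numerically x_2/x_1 = 0.605707, so x_1* = 42/(2 + 9·0.605707) = 5.6366 and x_2* = 0.605707·5.6366 = 3.4141.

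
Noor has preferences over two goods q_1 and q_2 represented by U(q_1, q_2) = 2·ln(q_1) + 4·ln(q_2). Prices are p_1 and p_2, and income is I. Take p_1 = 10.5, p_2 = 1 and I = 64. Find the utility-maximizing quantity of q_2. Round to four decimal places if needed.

The MRS is (1/2)·q_2/q_1. Set MRS = p_1/p_2.
Rearranging, p_2·q_2 = 2·p_1·q_1. Substituting into the budget gives p_1·q_1·(1 + 2) = I.
Demand: q_1*(p_1,p_2,I) = 1/3·I/p_1 and q_2* = 2/3·I/p_2.
At p_1=10.5, p_2=1, I=64: q_2* = 2/3·64/1 = 42.6667.

q_2* = 42.6667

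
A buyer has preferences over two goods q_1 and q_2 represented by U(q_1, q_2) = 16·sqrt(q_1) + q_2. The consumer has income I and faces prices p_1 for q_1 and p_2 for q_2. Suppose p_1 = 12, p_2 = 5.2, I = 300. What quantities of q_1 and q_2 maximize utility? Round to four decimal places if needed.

Plugging in: q_1* = (8·5.2/12)² = 12.0178, q_2* = 29.959.

q_1* = 12.0178, q_2* = 29.959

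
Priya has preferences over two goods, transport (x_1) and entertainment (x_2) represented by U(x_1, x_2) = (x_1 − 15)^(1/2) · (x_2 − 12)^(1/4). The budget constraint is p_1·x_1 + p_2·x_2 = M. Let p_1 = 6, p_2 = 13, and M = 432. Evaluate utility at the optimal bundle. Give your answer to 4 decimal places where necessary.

V = 6.7181

MRS = 2·(x_2−12)/(x_1−15). Tangency with p_1/p_2 gives x_2−12 = (1/2)·(p_1/p_2)·(x_1−15).
After buying the subsistence bundle (15, 12), a share 2/3 of the remaining income goes to x_1: x_1* = 15 + 2/3·(M − 15p_1 − 12p_2)/p_1.
Discretionary income = 432 − 15·6 − 12·13 = 186; x_1* = 15 + 2/3·186/6 = 35.6667; x_2* = 12 + 1/3·186/13 = 16.7692.
Utility at the optimum: U(35.6667, 16.7692) = 6.7181.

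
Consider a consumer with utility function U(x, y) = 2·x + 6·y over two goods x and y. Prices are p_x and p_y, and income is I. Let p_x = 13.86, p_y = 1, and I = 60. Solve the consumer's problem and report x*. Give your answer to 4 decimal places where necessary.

Perfect substitutes: compare marginal utility per dollar. 2/p_x vs 6/p_y → 0.1443 vs 6.
y gives more utility per dollar, so spend all income on y: y* = I/p_y, x* = 0.
Numerically: x* = 0, y* = 60.

x* = 0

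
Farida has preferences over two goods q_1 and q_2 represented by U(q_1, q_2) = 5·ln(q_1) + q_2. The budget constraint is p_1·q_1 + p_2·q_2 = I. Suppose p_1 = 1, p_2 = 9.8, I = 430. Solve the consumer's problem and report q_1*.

Set MRS = p_1/p_2: (5/q_1)/1 = p_1/p_2.
So q_1*(p_1,p_2) = 5·p_2/p_1, independent of income; and q_2* = (I − 5·p_2)/p_2.
At the given prices: q_1* = 5·9.8/1 = 49.

q_1* = 49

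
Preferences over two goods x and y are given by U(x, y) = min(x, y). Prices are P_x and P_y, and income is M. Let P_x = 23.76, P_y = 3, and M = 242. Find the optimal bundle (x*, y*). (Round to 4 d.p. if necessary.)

Demand: x*(P_x,P_y,M) = M/(P_x + P_y), y* = M/(P_x + P_y).
Here 23.76 + 3 = 26.76, giving x* = 9.0433 and y* = 9.0433.

x* = 9.0433, y* = 9.0433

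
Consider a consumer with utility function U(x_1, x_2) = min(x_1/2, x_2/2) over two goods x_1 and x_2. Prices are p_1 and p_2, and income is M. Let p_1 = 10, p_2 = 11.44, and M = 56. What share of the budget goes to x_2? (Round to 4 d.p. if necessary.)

Leontief preferences: the optimum is at the kink where x_1/2 = x_2/2, i.e. x_2 = x_1.
Budget: p_1·x_1 + p_2·x_1 = M, so (2·p_1 + 2·p_2)·x_1 = 2·M.
Demand: x_1*(p_1,p_2,M) = 2·M/(2·p_1 + 2·p_2), x_2* = 2·M/(2·p_1 + 2·p_2).
Here 2·10 + 2·11.44 = 42.88, giving x_1* = 2.6119 and x_2* = 2.6119.
Expenditure on x_2: 11.44·2.6119 = 29.8806; share = 0.5336.

share on x_2 = 0.5336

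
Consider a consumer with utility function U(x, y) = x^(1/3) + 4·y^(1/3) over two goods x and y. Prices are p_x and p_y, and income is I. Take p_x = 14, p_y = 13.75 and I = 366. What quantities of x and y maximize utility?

x* = 2.8816, y* = 23.6842

From the CES first-order condition, (1/4)·(y/x)^(2/3) = p_x/p_y.
Hence y/x = (4·p_x/p_y)^(1/(2/3)), i.e. raised to the 1.5 power.
With the ratio pinned down, the budget gives x* = I/(p_x + p_y·(y/x)) and y* = (y/x)·x*.
Numerically y/x = 8.219171, so x* = 366/(14 + 13.75·8.219171) = 2.8816 and y* = 8.219171·2.8816 = 23.6842.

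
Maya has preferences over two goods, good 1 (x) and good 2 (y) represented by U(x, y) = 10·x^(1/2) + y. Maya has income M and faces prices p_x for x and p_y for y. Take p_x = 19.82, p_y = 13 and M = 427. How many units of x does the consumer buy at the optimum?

x* = 10.7552

Set MRS = p_x/p_y: 5·x^(−1/2) = p_x/p_y.
Solve: √x = 5·p_y/p_x, so x*(p_x,p_y) = (5·p_y/p_x)², and y* = (M − p_x·x*)/p_y.
Plugging in: x* = (5·13/19.82)² = 10.7552.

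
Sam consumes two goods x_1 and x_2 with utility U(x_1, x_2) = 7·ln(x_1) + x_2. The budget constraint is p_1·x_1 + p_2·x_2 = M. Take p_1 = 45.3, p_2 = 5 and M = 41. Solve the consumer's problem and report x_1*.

So x_1*(p_1,p_2) = 7·p_2/p_1, independent of income; and x_2* = (M − 7·p_2)/p_2.
At the given prices: x_1* = 7·5/45.3 = 0.7726.

x_1* = 0.7726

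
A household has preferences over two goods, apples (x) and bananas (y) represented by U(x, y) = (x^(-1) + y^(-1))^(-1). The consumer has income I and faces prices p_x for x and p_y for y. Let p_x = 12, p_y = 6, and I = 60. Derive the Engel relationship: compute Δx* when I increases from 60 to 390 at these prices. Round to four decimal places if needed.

Δx* = 16.1091

Substitute y = (y/x)·x into the budget: x* = I/(p_x + p_y·(y/x)).
Numerically y/x = 1.414214, so x* = 60/(12 + 6·1.414214) = 2.9289.
At I' = 390: x* = 19.0381. Change: 19.0381 − 2.9289 = 16.1091.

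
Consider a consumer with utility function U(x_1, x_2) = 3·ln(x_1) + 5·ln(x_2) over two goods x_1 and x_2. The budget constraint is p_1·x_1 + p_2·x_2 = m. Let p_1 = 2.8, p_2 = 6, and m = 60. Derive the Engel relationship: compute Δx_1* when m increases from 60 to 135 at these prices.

Δx_1* = 10.0446

Tangency: MRS = (3/5)·x_2/x_1 = p_1/p_2.
Rearranging, p_2·x_2 = (5/3)·p_1·x_1. Substituting into the budget gives p_1·x_1·(1 + (5/3)) = m.
Demand: x_1*(p_1,p_2,m) = 0.375·m/p_1 and x_2* = 0.625·m/p_2.
At p_1=2.8, p_2=6, m=60: x_1* = 0.375·60/2.8 = 8.0357.
At m' = 135: x_1* = 18.0804. Change: 18.0804 − 8.0357 = 10.0446.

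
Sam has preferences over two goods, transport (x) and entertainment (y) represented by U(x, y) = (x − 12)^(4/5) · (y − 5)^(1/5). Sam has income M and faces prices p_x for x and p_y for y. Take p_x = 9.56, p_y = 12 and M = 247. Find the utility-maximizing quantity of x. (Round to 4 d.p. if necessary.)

Let x' = x−12, y' = y−5. MRS = 4·y'/x' = p_x/p_y.
Substituting into the budget: x* = 12 + 0.8·(M − 12·p_x − 5·p_y)/p_x, and y* = 5 + 0.2·(…)/p_y.
Discretionary income = 247 − 12·9.56 − 5·12 = 72.28; x* = 12 + 0.8·72.28/9.56 = 18.0485.

x* = 18.0485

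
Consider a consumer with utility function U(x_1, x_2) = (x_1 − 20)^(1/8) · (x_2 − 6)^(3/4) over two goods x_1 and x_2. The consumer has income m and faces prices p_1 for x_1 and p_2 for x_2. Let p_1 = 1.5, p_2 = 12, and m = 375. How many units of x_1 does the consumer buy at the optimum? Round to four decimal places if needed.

x_1* = 46

Let x_1' = x_1−20, x_2' = x_2−6. MRS = (1/6)·x_2'/x_1' = p_1/p_2.
Substituting into the budget: x_1* = 20 + 1/7·(m − 20·p_1 − 6·p_2)/p_1, and x_2* = 6 + 6/7·(…)/p_2.
Discretionary income = 375 − 20·1.5 − 6·12 = 273; x_1* = 20 + 1/7·273/1.5 = 46.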